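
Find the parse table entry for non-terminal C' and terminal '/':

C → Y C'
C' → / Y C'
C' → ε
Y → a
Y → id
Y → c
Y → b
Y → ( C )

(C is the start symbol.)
C' → / Y C'

To find M[C', '/'], we find productions for C' where '/' is in the predict set (PREDICT(N → α) = (FIRST(α) \ {ε}) ∪ (FOLLOW(N) if α ⇒* ε)).

Relevant sets:
  FOLLOW(C') = { $, ')' }

C' → / Y C': PREDICT = { '/' }
  '/' is in predict set, so this production goes in M[C', '/']
C' → ε: PREDICT = { $, ')' }

M[C', '/'] = C' → / Y C'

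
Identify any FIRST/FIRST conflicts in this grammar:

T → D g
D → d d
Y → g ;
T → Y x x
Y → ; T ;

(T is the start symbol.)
FIRST sets of the non-terminals at (or reachable through a nullable prefix from) the front of some alternative:
  FIRST(D) = { 'd' }
  FIRST(Y) = { ';', 'g' }

Productions for T:
  T → D g: FIRST = { 'd' }
  T → Y x x: FIRST = { ';', 'g' }
Productions for Y:
  Y → g ;: FIRST = { 'g' }
  Y → ; T ;: FIRST = { ';' }
D has only one production, so no FIRST/FIRST conflict is possible there.

All alternatives of each non-terminal have pairwise disjoint FIRST sets.

Answer: No FIRST/FIRST conflicts.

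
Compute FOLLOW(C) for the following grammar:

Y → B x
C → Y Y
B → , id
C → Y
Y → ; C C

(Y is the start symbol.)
To compute FOLLOW(C), find every occurrence of C on a right-hand side N → α C β: add FIRST(β) \ {ε}, and if β is empty or nullable also add FOLLOW(N). Iterate to a fixed point.

In Y → ; C C: C is followed by C, add FIRST(C) \ {ε} = { ',', ';' }
In Y → ; C C: C is at the end, add FOLLOW(Y)

The FOLLOW sets referred to above (computed the same way, to a fixed point):
  FOLLOW(Y) = { $, ',', ';' }

Taking the union: FOLLOW(C) = { $, ',', ';' }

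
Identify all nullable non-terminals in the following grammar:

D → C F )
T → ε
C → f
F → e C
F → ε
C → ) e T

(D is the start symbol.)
{ 'F', 'T' }

ε-productions: T → ε, F → ε
So T, F are immediately nullable.
No further non-terminal can be added: every production for the remaining non-terminals contains a terminal or a non-nullable non-terminal.
Nullable = { 'F', 'T' }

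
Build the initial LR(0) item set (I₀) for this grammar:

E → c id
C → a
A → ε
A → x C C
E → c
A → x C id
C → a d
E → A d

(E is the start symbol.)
First, augment the grammar with E' → E
I₀ = CLOSURE({ [E' → . E] }):
  [E' → . E] has the dot before E: add [E → . c id], [E → . c], [E → . A d]
  [E → . A d] has the dot before A: add [A → .], [A → . x C C], [A → . x C id]
No further items can be added.

I₀ = { [A → . x C C], [A → . x C id], [A → .], [E → . A d], [E → . c id], [E → . c], [E' → . E] }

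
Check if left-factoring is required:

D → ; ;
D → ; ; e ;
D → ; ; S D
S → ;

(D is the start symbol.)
Yes, D has productions with common prefix '; ;'

Left-factoring is needed when two productions for the same non-terminal
share a common prefix on the right-hand side.

Productions for D:
  D → ; ;
  D → ; ; e ;
  D → ; ; S D

Found common prefix '; ;' in productions for D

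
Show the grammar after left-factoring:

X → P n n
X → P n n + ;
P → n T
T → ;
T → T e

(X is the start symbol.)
Left-factoring transforms A → αβ₁ | αβ₂ into A → αA' and A' → β₁ | β₂
(α is the longest common prefix among the alternatives). Repeat until
no nonterminal has two alternatives with a common prefix.

Round 1: X has alternatives sharing prefix 'P n n'. Introduce X': X → P n n X'
  Add: X' → ε
  Add: X' → + ;

No remaining common prefixes — done.

Resulting grammar:
X → P n n X'
X' → ε
X' → + ;
P → n T
T → ;
T → T e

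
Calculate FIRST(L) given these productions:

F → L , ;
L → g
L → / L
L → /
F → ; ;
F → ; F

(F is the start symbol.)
To compute FIRST(L), examine every production with L on the left-hand side, reading each right-hand side left to right until a non-nullable symbol is reached.

From L → g:
  - g is a terminal: add 'g' and stop
From L → / L:
  - '/' is a terminal: add '/' and stop
From L → /:
  - '/' is a terminal: add '/' and stop

Collecting: FIRST(L) = { '/', 'g' }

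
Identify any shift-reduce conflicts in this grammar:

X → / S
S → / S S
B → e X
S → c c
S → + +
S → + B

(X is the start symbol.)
No shift-reduce conflicts

A shift-reduce conflict occurs when an LR(0) state has both:
  - a complete (reduce) item [A → α .] (dot at the end), and
  - a shift item [B → β . c γ] (dot before a terminal).

Augment with X' → X and build the canonical LR(0) collection (I0 = CLOSURE({[X' → . X]}), then GOTO on every symbol after a dot until no new states appear). It has 14 states:
  I0: { [X → . / S], [X' → . X] }  — shift
  I1: { [S → . + +], [S → . + B], [S → . / S S], [S → . c c], [X → / . S] }  — shift
  I2: { [X' → X .] }  — accept
  I3: { [B → . e X], [S → + . +], [S → + . B] }  — shift
  I4: { [S → . + +], [S → . + B], [S → . / S S], [S → . c c], [S → / . S S] }  — shift
  I5: { [X → / S .] }  — reduce
  I6: { [S → c . c] }  — shift
  I7: { [S → c c .] }  — reduce
  I8: { [S → . + +], [S → . + B], [S → . / S S], [S → . c c], [S → / S . S] }  — shift
  I9: { [S → / S S .] }  — reduce
  I10: { [S → + + .] }  — reduce
  I11: { [S → + B .] }  — reduce
  I12: { [B → e . X], [X → . / S] }  — shift
  I13: { [B → e X .] }  — reduce

No state contains both a complete item and a shift item.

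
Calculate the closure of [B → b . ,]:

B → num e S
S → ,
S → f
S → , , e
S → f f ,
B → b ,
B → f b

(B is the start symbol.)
Start with: [B → b . ,]
The dot precedes the terminal ',', so nothing is added.

CLOSURE = { [B → b . ,] }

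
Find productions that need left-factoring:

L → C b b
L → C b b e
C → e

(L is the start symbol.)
Yes, L has productions with common prefix 'C b b'

Left-factoring is needed when two productions for the same non-terminal
share a common prefix on the right-hand side.

Productions for L:
  L → C b b
  L → C b b e

Found common prefix 'C b b' in productions for L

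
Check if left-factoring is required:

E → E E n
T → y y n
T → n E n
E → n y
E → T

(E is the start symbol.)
Left-factoring is needed when two productions for the same non-terminal
share a common prefix on the right-hand side.

Productions for E:
  E → E E n
  E → n y
  E → T
Productions for T:
  T → y y n
  T → n E n

No common prefixes found.

Answer: No, left-factoring is not needed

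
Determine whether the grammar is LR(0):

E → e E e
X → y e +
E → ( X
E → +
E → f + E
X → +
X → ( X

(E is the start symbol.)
A grammar is LR(0) if no state in the canonical LR(0) collection has:
  - both a shift item (dot before a terminal) and a complete item (shift-reduce conflict), or
  - two or more complete items (reduce-reduce conflict; the accept item [E' → E .] counts as a complete item here).

Augment with E' → E and build the canonical LR(0) collection (I0 = CLOSURE({[E' → . E]}), then GOTO on every symbol after a dot until no new states appear). It has 17 states:
  I0: { [E → . ( X], [E → . +], [E → . e E e], [E → . f + E], [E' → . E] }  — shift
  I1: { [E → ( . X], [X → . ( X], [X → . +], [X → . y e +] }  — shift
  I2: { [E → + .] }  — reduce
  I3: { [E' → E .] }  — accept
  I4: { [E → . ( X], [E → . +], [E → . e E e], [E → . f + E], [E → e . E e] }  — shift
  I5: { [E → f . + E] }  — shift
  I6: { [E → . ( X], [E → . +], [E → . e E e], [E → . f + E], [E → f + . E] }  — shift
  I7: { [E → f + E .] }  — reduce
  I8: { [E → e E . e] }  — shift
  I9: { [E → e E e .] }  — reduce
  I10: { [X → ( . X], [X → . ( X], [X → . +], [X → . y e +] }  — shift
  I11: { [X → + .] }  — reduce
  I12: { [E → ( X .] }  — reduce
  I13: { [X → y . e +] }  — shift
  I14: { [X → y e . +] }  — shift
  I15: { [X → y e + .] }  — reduce
  I16: { [X → ( X .] }  — reduce

Every state is either a pure shift/goto state or contains exactly one complete item and nothing to shift — no conflicts. The grammar is LR(0).

Answer: Yes, the grammar is LR(0)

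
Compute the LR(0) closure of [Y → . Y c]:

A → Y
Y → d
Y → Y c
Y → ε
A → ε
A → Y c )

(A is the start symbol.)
{ [Y → . Y c], [Y → . d], [Y → .] }

Start with: [Y → . Y c]
  [Y → . Y c] has the dot before Y: add [Y → . d], [Y → .]
No further items can be added.

CLOSURE = { [Y → . Y c], [Y → . d], [Y → .] }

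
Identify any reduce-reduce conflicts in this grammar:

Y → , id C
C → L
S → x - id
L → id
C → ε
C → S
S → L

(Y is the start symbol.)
Yes — I5: [C → L .] vs [S → L .]

A reduce-reduce conflict occurs when an LR(0) state has two complete items [A → α .] and [B → β .] — both call for a reduction, and with no lookahead the parser cannot choose between them.

Augment with Y' → Y and build the canonical LR(0) collection (I0 = CLOSURE({[Y' → . Y]}), then GOTO on every symbol after a dot until no new states appear). It has 11 states:
  I0: { [Y → . , id C], [Y' → . Y] }  — shift
  I1: { [Y → , . id C] }  — shift
  I2: { [Y' → Y .] }  — accept
  I3: { [C → . L], [C → . S], [C → .], [L → . id], [S → . L], [S → . x - id], [Y → , id . C] }  — shift, reduce
  I4: { [Y → , id C .] }  — reduce
  I5: { [C → L .], [S → L .] }  — 2 reduces
  I6: { [C → S .] }  — reduce
  I7: { [L → id .] }  — reduce
  I8: { [S → x . - id] }  — shift
  I9: { [S → x - . id] }  — shift
  I10: { [S → x - id .] }  — reduce

I5 contains complete items [C → L .], [S → L .] — reduce-reduce conflict.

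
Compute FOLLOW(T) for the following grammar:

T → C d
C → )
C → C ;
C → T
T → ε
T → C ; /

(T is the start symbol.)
{ $, ';', 'd' }

To compute FOLLOW(T), find every occurrence of T on a right-hand side N → α T β: add FIRST(β) \ {ε}, and if β is empty or nullable also add FOLLOW(N). Iterate to a fixed point.

T is the start symbol, so $ ∈ FOLLOW(T).
In C → T: T is at the end, add FOLLOW(C)

The FOLLOW sets referred to above (computed the same way, to a fixed point):
  FOLLOW(C) = { ';', 'd' }

Taking the union: FOLLOW(T) = { $, ';', 'd' }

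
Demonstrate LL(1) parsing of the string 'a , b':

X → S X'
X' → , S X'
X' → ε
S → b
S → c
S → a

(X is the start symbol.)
LL(1) parsing maintains a stack (initially the start symbol over $) and the input. At each step: if the stack top is a terminal, match it against the current input token; if it is a non-terminal N, replace it with the RHS of M[N, lookahead] (the unique production whose predict set contains the lookahead).

Stack is shown with the top on the left.

Stack     Input    Action
-------------------------
X $       a , b $  output X → S X'
S X' $    a , b $  output S → a
a X' $    a , b $  match 'a'
X' $      , b $    output X' → , S X'
, S X' $  , b $    match ','
S X' $    b $      output S → b
b X' $    b $      match 'b'
X' $      $        output X' → ε
$         $        accept

The string is accepted.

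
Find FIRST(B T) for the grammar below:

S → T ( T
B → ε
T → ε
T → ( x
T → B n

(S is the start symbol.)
FIRST sets of the non-terminals involved (from the grammar, by fixed-point iteration):
  FIRST(B) = { ε }
  FIRST(T) = { '(', 'n', ε }

To compute FIRST(B T), process the symbols left to right:
Symbol B is a non-terminal. Add FIRST(B) \ {ε} = { }
B is nullable (ε ∈ FIRST(B)), continue to the next symbol.
Symbol T is a non-terminal. Add FIRST(T) \ {ε} = { '(', 'n' }
T is nullable (ε ∈ FIRST(T)), continue to the next symbol.
All symbols are nullable, so ε is in the result.
FIRST(B T) = { '(', 'n', ε }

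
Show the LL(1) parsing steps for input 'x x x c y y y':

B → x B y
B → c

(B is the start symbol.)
Stack is shown with the top on the left.

Stack        Input            Action
------------------------------------
B $          x x x c y y y $  output B → x B y
x B y $      x x x c y y y $  match 'x'
B y $        x x c y y y $    output B → x B y
x B y y $    x x c y y y $    match 'x'
B y y $      x c y y y $      output B → x B y
x B y y y $  x c y y y $      match 'x'
B y y y $    c y y y $        output B → c
c y y y $    c y y y $        match 'c'
y y y $      y y y $          match 'y'
y y $        y y $            match 'y'
y $          y $              match 'y'
$            $                accept

The string is accepted.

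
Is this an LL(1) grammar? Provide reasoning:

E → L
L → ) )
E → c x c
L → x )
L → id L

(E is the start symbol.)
Relevant sets:
  FIRST(L) = { ')', 'id', 'x' }

For E:
  PREDICT(E → L) = { ')', 'id', 'x' }
  PREDICT(E → c x c) = { 'c' }
For L:
  PREDICT(L → ')' ')') = { ')' }
  PREDICT(L → x ')') = { 'x' }
  PREDICT(L → id L) = { 'id' }

All predict sets are disjoint. The grammar IS LL(1).

Answer: Yes, the grammar is LL(1).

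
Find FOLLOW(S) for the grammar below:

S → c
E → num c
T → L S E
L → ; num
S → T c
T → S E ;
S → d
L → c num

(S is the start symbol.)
S is the start symbol, so $ ∈ FOLLOW(S).
In T → L S E: S is followed by E, add FIRST(E) \ {ε} = { 'num' }
In T → S E ;: S is followed by E ';', add FIRST(E ';') \ {ε} = { 'num' }

Taking the union: FOLLOW(S) = { $, 'num' }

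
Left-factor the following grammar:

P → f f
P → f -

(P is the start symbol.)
Left-factoring transforms A → αβ₁ | αβ₂ into A → αA' and A' → β₁ | β₂
(α is the longest common prefix among the alternatives). Repeat until
no nonterminal has two alternatives with a common prefix.

Round 1: P has alternatives sharing prefix 'f'. Introduce P': P → f P'
  Add: P' → f
  Add: P' → -

No remaining common prefixes — done.

Resulting grammar:
P → f P'
P' → f
P' → -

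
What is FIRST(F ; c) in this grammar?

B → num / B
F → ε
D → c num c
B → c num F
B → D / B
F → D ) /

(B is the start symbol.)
{ ';', 'c' }

FIRST sets of the non-terminals involved (from the grammar, by fixed-point iteration):
  FIRST(F) = { 'c', ε }

To compute FIRST(F ; c), process the symbols left to right:
Symbol F is a non-terminal. Add FIRST(F) \ {ε} = { 'c' }
F is nullable (ε ∈ FIRST(F)), continue to the next symbol.
Symbol ; is a terminal. Add ';' and stop.
FIRST(F ; c) = { ';', 'c' }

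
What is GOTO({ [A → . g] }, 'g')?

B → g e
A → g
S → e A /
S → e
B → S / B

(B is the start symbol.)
GOTO(I, 'g') = CLOSURE({ [A → αX.β] : [A → α.Xβ] ∈ I, X = 'g' })

Items with dot before 'g', with the dot advanced:
  [A → . g] → [A → g .]
Closure adds nothing (no advanced item has the dot before a non-terminal).

GOTO = { [A → g .] }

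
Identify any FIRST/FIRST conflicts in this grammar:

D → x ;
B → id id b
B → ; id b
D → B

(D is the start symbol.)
A FIRST/FIRST conflict occurs when two productions N → α and N → β for the same non-terminal have FIRST(α) ∩ FIRST(β) ≠ ∅ (with ε ∈ FIRST of a nullable right-hand side, so two nullable alternatives also conflict).

FIRST sets of the non-terminals at (or reachable through a nullable prefix from) the front of some alternative:
  FIRST(B) = { ';', 'id' }

Productions for D:
  D → x ;: FIRST = { 'x' }
  D → B: FIRST = { ';', 'id' }
Productions for B:
  B → id id b: FIRST = { 'id' }
  B → ; id b: FIRST = { ';' }

All alternatives of each non-terminal have pairwise disjoint FIRST sets.

Answer: No FIRST/FIRST conflicts.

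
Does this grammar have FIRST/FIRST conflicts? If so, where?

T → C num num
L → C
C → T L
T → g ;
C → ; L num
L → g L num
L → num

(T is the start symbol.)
A FIRST/FIRST conflict occurs when two productions N → α and N → β for the same non-terminal have FIRST(α) ∩ FIRST(β) ≠ ∅ (with ε ∈ FIRST of a nullable right-hand side, so two nullable alternatives also conflict).

FIRST sets of the non-terminals at (or reachable through a nullable prefix from) the front of some alternative:
  FIRST(C) = { ';', 'g' }
  FIRST(T) = { ';', 'g' }

Productions for T:
  T → C num num: FIRST = { ';', 'g' }
  T → g ;: FIRST = { 'g' }
Productions for L:
  L → C: FIRST = { ';', 'g' }
  L → g L num: FIRST = { 'g' }
  L → num: FIRST = { 'num' }
Productions for C:
  C → T L: FIRST = { ';', 'g' }
  C → ; L num: FIRST = { ';' }

Conflict for T: T → C num num and T → g ;
  Overlap: { 'g' }
Conflict for L: L → C and L → g L num
  Overlap: { 'g' }
Conflict for C: C → T L and C → ; L num
  Overlap: { ';' }

Answer: Yes. T → C num num / T → g ';' on { 'g' }; L → C / L → g L num on { 'g' }; C → T L / C → ';' L num on { ';' }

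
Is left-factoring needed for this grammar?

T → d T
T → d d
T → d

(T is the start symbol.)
Left-factoring is needed when two productions for the same non-terminal
share a common prefix on the right-hand side.

Productions for T:
  T → d T
  T → d d
  T → d

Found common prefix 'd' in productions for T

Answer: Yes, T has productions with common prefix 'd'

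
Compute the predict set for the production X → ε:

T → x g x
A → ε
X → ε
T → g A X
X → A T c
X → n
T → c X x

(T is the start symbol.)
PREDICT(X → ε) = (FIRST(RHS) \ {ε}) ∪ (FOLLOW(X) if ε ∈ FIRST(RHS), i.e. RHS ⇒* ε)
The right-hand side is ε (FIRST(ε) = { ε }), so the predict set is FOLLOW(X) = { $, 'c', 'x' }
PREDICT(X → ε) = { $, 'c', 'x' }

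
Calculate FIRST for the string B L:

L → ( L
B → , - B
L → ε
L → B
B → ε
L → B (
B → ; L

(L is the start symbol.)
FIRST sets of the non-terminals involved (from the grammar, by fixed-point iteration):
  FIRST(B) = { ',', ';', ε }
  FIRST(L) = { '(', ',', ';', ε }

To compute FIRST(B L), process the symbols left to right:
Symbol B is a non-terminal. Add FIRST(B) \ {ε} = { ',', ';' }
B is nullable (ε ∈ FIRST(B)), continue to the next symbol.
Symbol L is a non-terminal. Add FIRST(L) \ {ε} = { '(', ',', ';' }
L is nullable (ε ∈ FIRST(L)), continue to the next symbol.
All symbols are nullable, so ε is in the result.
FIRST(B L) = { '(', ',', ';', ε }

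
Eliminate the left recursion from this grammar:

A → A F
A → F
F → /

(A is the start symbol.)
A is directly left-recursive. The standard transformation for
  A → A α₁ | ... | A α_m | β₁ | ... | β_n
is
  A  → β₁ A' | ... | β_n A'
  A' → α₁ A' | ... | α_m A' | ε

A → F becomes A → F A'
A → A F becomes A' → F A'
Add A' → ε

Productions for other non-terminals are unchanged:
  F → /

Resulting grammar:
A → F A'
A' → F A'
A' → ε
F → /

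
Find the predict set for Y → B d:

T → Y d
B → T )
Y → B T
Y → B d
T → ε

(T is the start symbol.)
{ ')' }

PREDICT(Y → B d) = (FIRST(RHS) \ {ε}) ∪ (FOLLOW(Y) if ε ∈ FIRST(RHS), i.e. RHS ⇒* ε)
FIRST(B) = { ')' }
FIRST(B d) = { ')' }
ε ∉ FIRST(B d), so FOLLOW(Y) is not added.
PREDICT(Y → B d) = { ')' }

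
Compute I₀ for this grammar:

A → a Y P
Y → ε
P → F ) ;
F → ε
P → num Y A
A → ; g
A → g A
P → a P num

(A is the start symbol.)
First, augment the grammar with A' → A
I₀ = CLOSURE({ [A' → . A] }):
  [A' → . A] has the dot before A: add [A → . a Y P], [A → . ; g], [A → . g A]
No further items can be added.

I₀ = { [A → . ; g], [A → . a Y P], [A → . g A], [A' → . A] }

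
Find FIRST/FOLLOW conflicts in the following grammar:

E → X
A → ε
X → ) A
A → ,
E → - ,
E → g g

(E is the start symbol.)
No FIRST/FOLLOW conflicts.

Nullable non-terminals: A.

A: nullable alternative(s) A → ε; FOLLOW(A) = { $ }
  A → ε: FIRST \ {ε} = { } — this is the only nullable alternative, skip
  A → ,: FIRST \ {ε} = { ',' } — disjoint from FOLLOW(A)

E, X have no nullable alternative, so no FIRST/FOLLOW check is needed there.

No FIRST/FOLLOW conflicts found.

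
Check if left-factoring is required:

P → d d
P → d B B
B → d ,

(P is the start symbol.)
Left-factoring is needed when two productions for the same non-terminal
share a common prefix on the right-hand side.

Productions for P:
  P → d d
  P → d B B

Found common prefix 'd' in productions for P

Answer: Yes, P has productions with common prefix 'd'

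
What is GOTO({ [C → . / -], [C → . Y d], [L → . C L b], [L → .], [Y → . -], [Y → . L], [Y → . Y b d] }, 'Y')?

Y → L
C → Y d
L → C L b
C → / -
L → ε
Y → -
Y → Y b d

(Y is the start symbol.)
GOTO(I, 'Y') = CLOSURE({ [A → αX.β] : [A → α.Xβ] ∈ I, X = 'Y' })

Items with dot before 'Y', with the dot advanced:
  [C → . Y d] → [C → Y . d]
  [Y → . Y b d] → [Y → Y . b d]
Closure adds nothing (no advanced item has the dot before a non-terminal).

GOTO = { [C → Y . d], [Y → Y . b d] }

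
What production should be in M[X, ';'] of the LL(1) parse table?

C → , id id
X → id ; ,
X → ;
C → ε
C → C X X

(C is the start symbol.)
To find M[X, ';'], we find productions for X where ';' is in the predict set (PREDICT(N → α) = (FIRST(α) \ {ε}) ∪ (FOLLOW(N) if α ⇒* ε)).

X → id ; ,: PREDICT = { 'id' }
X → ;: PREDICT = { ';' }
  ';' is in predict set, so this production goes in M[X, ';']

M[X, ';'] = X → ;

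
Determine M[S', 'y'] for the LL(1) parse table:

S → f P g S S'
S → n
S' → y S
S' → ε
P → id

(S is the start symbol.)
To find M[S', 'y'], we find productions for S' where 'y' is in the predict set (PREDICT(N → α) = (FIRST(α) \ {ε}) ∪ (FOLLOW(N) if α ⇒* ε)).

Relevant sets:
  FOLLOW(S') = { $, 'y' }

S' → y S: PREDICT = { 'y' }
  'y' is in predict set, so this production goes in M[S', 'y']
S' → ε: PREDICT = { $, 'y' }
  'y' is in predict set, so this production goes in M[S', 'y']

M[S', 'y'] = S' → y S, S' → ε  (a multiply-defined cell — the grammar is not LL(1))

Answer: S' → y S, S' → ε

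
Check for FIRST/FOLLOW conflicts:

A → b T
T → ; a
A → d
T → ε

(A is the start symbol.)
A FIRST/FOLLOW conflict occurs when a non-terminal N has a nullable alternative N → β (β ⇒* ε) and another alternative N → α with FIRST(α) ∩ FOLLOW(N) ≠ ∅: on such a lookahead the parser cannot decide between expanding α and letting N vanish via β.

Nullable non-terminals: T.

T: nullable alternative(s) T → ε; FOLLOW(T) = { $ }
  T → ; a: FIRST \ {ε} = { ';' } — disjoint from FOLLOW(T)
  T → ε: FIRST \ {ε} = { } — this is the only nullable alternative, skip

A has no nullable alternative, so no FIRST/FOLLOW check is needed there.

No FIRST/FOLLOW conflicts found.

Answer: No FIRST/FOLLOW conflicts.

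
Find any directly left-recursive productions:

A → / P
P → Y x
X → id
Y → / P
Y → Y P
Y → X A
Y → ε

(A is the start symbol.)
A → / P: starts with '/'
P → Y x: starts with Y
X → id: starts with id
Y → / P: starts with '/'
Y → Y P: LEFT RECURSIVE (starts with Y)
Y → X A: starts with X
Y → ε: starts with ε

The grammar has direct left recursion on: Y.

Answer: Yes, Y is left-recursive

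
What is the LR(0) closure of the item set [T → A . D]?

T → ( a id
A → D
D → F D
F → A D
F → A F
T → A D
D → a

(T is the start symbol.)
{ [A → . D], [D → . F D], [D → . a], [F → . A D], [F → . A F], [T → A . D] }

To compute CLOSURE, for each item [A → α.Bβ] where B is a non-terminal, add [B → .γ] for all productions B → γ; repeat for the newly added items until nothing changes.

Start with: [T → A . D]
  [T → A . D] has the dot before D: add [D → . F D], [D → . a]
  [D → . F D] has the dot before F: add [F → . A D], [F → . A F]
  [F → . A D] has the dot before A: add [A → . D]
No further items can be added.

CLOSURE = { [A → . D], [D → . F D], [D → . a], [F → . A D], [F → . A F], [T → A . D] }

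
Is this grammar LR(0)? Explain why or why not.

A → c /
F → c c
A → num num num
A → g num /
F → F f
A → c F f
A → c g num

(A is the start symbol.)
No. Reduce-reduce conflict: [A → c F f .] and [F → F f .]

A grammar is LR(0) if no state in the canonical LR(0) collection has:
  - both a shift item (dot before a terminal) and a complete item (shift-reduce conflict), or
  - two or more complete items (reduce-reduce conflict; the accept item [A' → A .] counts as a complete item here).

Augment with A' → A and build the canonical LR(0) collection (I0 = CLOSURE({[A' → . A]}), then GOTO on every symbol after a dot until no new states appear). It has 16 states:
  I0: { [A → . c /], [A → . c F f], [A → . c g num], [A → . g num /], [A → . num num num], [A' → . A] }  — shift
  I1: { [A' → A .] }  — accept
  I2: { [A → c . /], [A → c . F f], [A → c . g num], [F → . F f], [F → . c c] }  — shift
  I3: { [A → g . num /] }  — shift
  I4: { [A → num . num num] }  — shift
  I5: { [A → num num . num] }  — shift
  I6: { [A → num num num .] }  — reduce
  I7: { [A → g num . /] }  — shift
  I8: { [A → g num / .] }  — reduce
  I9: { [A → c / .] }  — reduce
  I10: { [A → c F . f], [F → F . f] }  — shift
  I11: { [F → c . c] }  — shift
  I12: { [A → c g . num] }  — shift
  I13: { [A → c g num .] }  — reduce
  I14: { [F → c c .] }  — reduce
  I15: { [A → c F f .], [F → F f .] }  — 2 reduces

Conflict in state I15:
  Reduce-reduce conflict: [A → c F f .] and [F → F f .]
So the grammar is NOT LR(0).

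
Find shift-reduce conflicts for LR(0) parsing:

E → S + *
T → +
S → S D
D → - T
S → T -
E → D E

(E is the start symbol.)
No shift-reduce conflicts

A shift-reduce conflict occurs when an LR(0) state has both:
  - a complete (reduce) item [A → α .] (dot at the end), and
  - a shift item [B → β . c γ] (dot before a terminal).

Augment with E' → E and build the canonical LR(0) collection (I0 = CLOSURE({[E' → . E]}), then GOTO on every symbol after a dot until no new states appear). It has 13 states:
  I0: { [D → . - T], [E → . D E], [E → . S + *], [E' → . E], [S → . S D], [S → . T -], [T → . +] }  — shift
  I1: { [T → + .] }  — reduce
  I2: { [D → - . T], [T → . +] }  — shift
  I3: { [D → . - T], [E → . D E], [E → . S + *], [E → D . E], [S → . S D], [S → . T -], [T → . +] }  — shift
  I4: { [E' → E .] }  — accept
  I5: { [D → . - T], [E → S . + *], [S → S . D] }  — shift
  I6: { [S → T . -] }  — shift
  I7: { [S → T - .] }  — reduce
  I8: { [E → S + . *] }  — shift
  I9: { [S → S D .] }  — reduce
  I10: { [E → S + * .] }  — reduce
  I11: { [E → D E .] }  — reduce
  I12: { [D → - T .] }  — reduce

No state contains both a complete item and a shift item.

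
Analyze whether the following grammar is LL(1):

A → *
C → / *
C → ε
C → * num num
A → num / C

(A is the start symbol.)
Yes, the grammar is LL(1).

A grammar is LL(1) if for each non-terminal N with multiple productions, the predict sets of those productions are pairwise disjoint, where PREDICT(N → α) = (FIRST(α) \ {ε}) ∪ (FOLLOW(N) if α ⇒* ε).

Relevant sets:
  FOLLOW(C) = { $ }

For A:
  PREDICT(A → '*') = { '*' }
  PREDICT(A → num '/' C) = { 'num' }
For C:
  PREDICT(C → '/' '*') = { '/' }
  PREDICT(C → ε) = { $ }
  PREDICT(C → '*' num num) = { '*' }

All predict sets are disjoint. The grammar IS LL(1).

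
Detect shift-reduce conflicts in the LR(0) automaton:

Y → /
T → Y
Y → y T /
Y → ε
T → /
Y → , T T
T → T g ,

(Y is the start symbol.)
Augment with Y' → Y and build the canonical LR(0) collection (I0 = CLOSURE({[Y' → . Y]}), then GOTO on every symbol after a dot until no new states appear). It has 13 states:
  I0: { [Y → . , T T], [Y → . /], [Y → . y T /], [Y → .], [Y' → . Y] }  — shift, reduce
  I1: { [T → . /], [T → . T g ,], [T → . Y], [Y → , . T T], [Y → . , T T], [Y → . /], [Y → . y T /], [Y → .] }  — shift, reduce
  I2: { [Y → / .] }  — reduce
  I3: { [Y' → Y .] }  — accept
  I4: { [T → . /], [T → . T g ,], [T → . Y], [Y → . , T T], [Y → . /], [Y → . y T /], [Y → .], [Y → y . T /] }  — shift, reduce
  I5: { [T → / .], [Y → / .] }  — 2 reduces
  I6: { [T → T . g ,], [Y → y T . /] }  — shift
  I7: { [T → Y .] }  — reduce
  I8: { [Y → y T / .] }  — reduce
  I9: { [T → T g . ,] }  — shift
  I10: { [T → T g , .] }  — reduce
  I11: { [T → . /], [T → . T g ,], [T → . Y], [T → T . g ,], [Y → , T . T], [Y → . , T T], [Y → . /], [Y → . y T /], [Y → .] }  — shift, reduce
  I12: { [T → T . g ,], [Y → , T T .] }  — shift, reduce

I0 contains reduce item [Y → .] and shift items [Y → . , T T], [Y → . /], [Y → . y T /] — shift-reduce conflict.
I1 contains reduce item [Y → .] and shift items [T → . /], [Y → . , T T], [Y → . /], [Y → . y T /] — shift-reduce conflict.
I4 contains reduce item [Y → .] and shift items [T → . /], [Y → . , T T], [Y → . /], [Y → . y T /] — shift-reduce conflict.
I11 contains reduce item [Y → .] and shift items [T → . /], [T → T . g ,], [Y → . , T T], [Y → . /], [Y → . y T /] — shift-reduce conflict.
I12 contains reduce item [Y → , T T .] and shift item [T → T . g ,] — shift-reduce conflict.

Answer: Yes — I0: [Y → .] vs [Y → . , T T]; I1: [Y → .] vs [T → . /]; I4: [Y → .] vs [T → . /]; I11: [Y → .] vs [T → . /]; I12: [Y → , T T .] vs [T → T . g ,]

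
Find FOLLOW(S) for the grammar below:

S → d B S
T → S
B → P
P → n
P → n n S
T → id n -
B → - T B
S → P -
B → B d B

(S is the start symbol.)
S is the start symbol, so $ ∈ FOLLOW(S).
In S → d B S: S is at the end; this adds FOLLOW(S) to itself — nothing new
In T → S: S is at the end, add FOLLOW(T)
In P → n n S: S is at the end, add FOLLOW(P)

The FOLLOW sets referred to above (computed the same way, to a fixed point):
  FOLLOW(T) = { '-', 'n' }
  FOLLOW(P) = { '-', 'd', 'n' }

Taking the union: FOLLOW(S) = { $, '-', 'd', 'n' }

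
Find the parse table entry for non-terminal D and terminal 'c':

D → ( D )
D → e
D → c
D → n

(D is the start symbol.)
D → c

To find M[D, 'c'], we find productions for D where 'c' is in the predict set (PREDICT(N → α) = (FIRST(α) \ {ε}) ∪ (FOLLOW(N) if α ⇒* ε)).

D → ( D ): PREDICT = { '(' }
D → e: PREDICT = { 'e' }
D → c: PREDICT = { 'c' }
  'c' is in predict set, so this production goes in M[D, 'c']
D → n: PREDICT = { 'n' }

M[D, 'c'] = D → c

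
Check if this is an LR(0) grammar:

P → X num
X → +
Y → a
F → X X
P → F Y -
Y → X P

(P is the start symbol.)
Yes, the grammar is LR(0)

A grammar is LR(0) if no state in the canonical LR(0) collection has:
  - both a shift item (dot before a terminal) and a complete item (shift-reduce conflict), or
  - two or more complete items (reduce-reduce conflict; the accept item [P' → P .] counts as a complete item here).

Augment with P' → P and build the canonical LR(0) collection (I0 = CLOSURE({[P' → . P]}), then GOTO on every symbol after a dot until no new states appear). It has 12 states:
  I0: { [F → . X X], [P → . F Y -], [P → . X num], [P' → . P], [X → . +] }  — shift
  I1: { [X → + .] }  — reduce
  I2: { [P → F . Y -], [X → . +], [Y → . X P], [Y → . a] }  — shift
  I3: { [P' → P .] }  — accept
  I4: { [F → X . X], [P → X . num], [X → . +] }  — shift
  I5: { [F → X X .] }  — reduce
  I6: { [P → X num .] }  — reduce
  I7: { [F → . X X], [P → . F Y -], [P → . X num], [X → . +], [Y → X . P] }  — shift
  I8: { [P → F Y . -] }  — shift
  I9: { [Y → a .] }  — reduce
  I10: { [P → F Y - .] }  — reduce
  I11: { [Y → X P .] }  — reduce

Every state is either a pure shift/goto state or contains exactly one complete item and nothing to shift — no conflicts. The grammar is LR(0).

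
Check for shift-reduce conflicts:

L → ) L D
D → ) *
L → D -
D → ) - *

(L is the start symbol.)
No shift-reduce conflicts

A shift-reduce conflict occurs when an LR(0) state has both:
  - a complete (reduce) item [A → α .] (dot at the end), and
  - a shift item [B → β . c γ] (dot before a terminal).

Augment with L' → L and build the canonical LR(0) collection (I0 = CLOSURE({[L' → . L]}), then GOTO on every symbol after a dot until no new states appear). It has 11 states:
  I0: { [D → . ) *], [D → . ) - *], [L → . ) L D], [L → . D -], [L' → . L] }  — shift
  I1: { [D → ) . *], [D → ) . - *], [D → . ) *], [D → . ) - *], [L → ) . L D], [L → . ) L D], [L → . D -] }  — shift
  I2: { [L → D . -] }  — shift
  I3: { [L' → L .] }  — accept
  I4: { [L → D - .] }  — reduce
  I5: { [D → ) * .] }  — reduce
  I6: { [D → ) - . *] }  — shift
  I7: { [D → . ) *], [D → . ) - *], [L → ) L . D] }  — shift
  I8: { [D → ) . *], [D → ) . - *] }  — shift
  I9: { [L → ) L D .] }  — reduce
  I10: { [D → ) - * .] }  — reduce

No state contains both a complete item and a shift item.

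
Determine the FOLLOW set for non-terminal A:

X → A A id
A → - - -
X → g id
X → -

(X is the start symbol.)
{ '-', 'id' }

In X → A A id: A is followed by A id, add FIRST(A id) \ {ε} = { '-' }
In X → A A id: A is followed by id, add FIRST(id) \ {ε} = { 'id' }

Taking the union: FOLLOW(A) = { '-', 'id' }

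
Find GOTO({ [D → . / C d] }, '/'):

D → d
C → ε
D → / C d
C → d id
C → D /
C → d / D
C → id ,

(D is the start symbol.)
{ [C → . D /], [C → . d / D], [C → . d id], [C → . id ,], [C → .], [D → . / C d], [D → . d], [D → / . C d] }

GOTO(I, '/') = CLOSURE({ [A → αX.β] : [A → α.Xβ] ∈ I, X = '/' })

Items with dot before '/', with the dot advanced:
  [D → . / C d] → [D → / . C d]
Closure of the advanced items:
  [D → / . C d] has the dot before C: add [C → .], [C → . d id], [C → . D /], [C → . d / D], [C → . id ,]
  [C → . D /] has the dot before D: add [D → . d], [D → . / C d]

GOTO = { [C → . D /], [C → . d / D], [C → . d id], [C → . id ,], [C → .], [D → . / C d], [D → . d], [D → / . C d] }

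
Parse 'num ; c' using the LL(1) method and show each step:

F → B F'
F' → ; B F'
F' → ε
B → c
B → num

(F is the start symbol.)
Stack is shown with the top on the left.

Stack     Input      Action
---------------------------
F $       num ; c $  output F → B F'
B F' $    num ; c $  output B → num
num F' $  num ; c $  match 'num'
F' $      ; c $      output F' → ; B F'
; B F' $  ; c $      match ';'
B F' $    c $        output B → c
c F' $    c $        match 'c'
F' $      $          output F' → ε
$         $          accept

The string is accepted.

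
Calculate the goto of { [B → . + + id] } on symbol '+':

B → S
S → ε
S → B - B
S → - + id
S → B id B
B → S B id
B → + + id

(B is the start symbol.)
GOTO(I, '+') = CLOSURE({ [A → αX.β] : [A → α.Xβ] ∈ I, X = '+' })

Items with dot before '+', with the dot advanced:
  [B → . + + id] → [B → + . + id]
Closure adds nothing (no advanced item has the dot before a non-terminal).

GOTO = { [B → + . + id] }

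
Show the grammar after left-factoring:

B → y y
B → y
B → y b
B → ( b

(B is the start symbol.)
Left-factoring transforms A → αβ₁ | αβ₂ into A → αA' and A' → β₁ | β₂
(α is the longest common prefix among the alternatives). Repeat until
no nonterminal has two alternatives with a common prefix.

Round 1: B has alternatives sharing prefix 'y'. Introduce B': B → y B'
  Add: B' → y
  Add: B' → ε
  Add: B' → b

No remaining common prefixes — done.

Resulting grammar:
B → y B'
B' → y
B' → ε
B' → b
B → ( b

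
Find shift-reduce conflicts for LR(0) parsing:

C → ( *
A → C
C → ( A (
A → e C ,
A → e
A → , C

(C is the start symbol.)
Augment with C' → C and build the canonical LR(0) collection (I0 = CLOSURE({[C' → . C]}), then GOTO on every symbol after a dot until no new states appear). It has 12 states:
  I0: { [C → . ( *], [C → . ( A (], [C' → . C] }  — shift
  I1: { [A → . , C], [A → . C], [A → . e C ,], [A → . e], [C → ( . *], [C → ( . A (], [C → . ( *], [C → . ( A (] }  — shift
  I2: { [C' → C .] }  — accept
  I3: { [C → ( * .] }  — reduce
  I4: { [A → , . C], [C → . ( *], [C → . ( A (] }  — shift
  I5: { [C → ( A . (] }  — shift
  I6: { [A → C .] }  — reduce
  I7: { [A → e . C ,], [A → e .], [C → . ( *], [C → . ( A (] }  — shift, reduce
  I8: { [A → e C . ,] }  — shift
  I9: { [A → e C , .] }  — reduce
  I10: { [C → ( A ( .] }  — reduce
  I11: { [A → , C .] }  — reduce

I7 contains reduce item [A → e .] and shift items [C → . ( *], [C → . ( A (] — shift-reduce conflict.

Answer: Yes — I7: [A → e .] vs [C → . ( *]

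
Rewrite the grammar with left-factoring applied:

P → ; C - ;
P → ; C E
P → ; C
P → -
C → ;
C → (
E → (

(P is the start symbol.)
Left-factoring transforms A → αβ₁ | αβ₂ into A → αA' and A' → β₁ | β₂
(α is the longest common prefix among the alternatives). Repeat until
no nonterminal has two alternatives with a common prefix.

Round 1: P has alternatives sharing prefix '; C'. Introduce P': P → ; C P'
  Add: P' → - ;
  Add: P' → E
  Add: P' → ε

No remaining common prefixes — done.

Resulting grammar:
P → ; C P'
P' → - ;
P' → E
P' → ε
P → -
C → ;
C → (
E → (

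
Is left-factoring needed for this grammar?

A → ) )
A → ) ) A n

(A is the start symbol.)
Left-factoring is needed when two productions for the same non-terminal
share a common prefix on the right-hand side.

Productions for A:
  A → ) )
  A → ) ) A n

Found common prefix ') )' in productions for A

Answer: Yes, A has productions with common prefix ') )'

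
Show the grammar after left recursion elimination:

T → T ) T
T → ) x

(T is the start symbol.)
T → ) x T'
T' → ) T T'
T' → ε

T is directly left-recursive. The standard transformation for
  A → A α₁ | ... | A α_m | β₁ | ... | β_n
is
  A  → β₁ A' | ... | β_n A'
  A' → α₁ A' | ... | α_m A' | ε

T → ) x becomes T → ) x T'
T → T ) T becomes T' → ) T T'
Add T' → ε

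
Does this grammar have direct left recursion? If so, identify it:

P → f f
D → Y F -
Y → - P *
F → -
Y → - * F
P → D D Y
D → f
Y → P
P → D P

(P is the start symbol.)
P → f f: starts with f
D → Y F -: starts with Y
Y → - P *: starts with '-'
F → -: starts with '-'
Y → - * F: starts with '-'
P → D D Y: starts with D
D → f: starts with f
Y → P: starts with P
P → D P: starts with D

No direct left recursion found.

Answer: No direct left recursion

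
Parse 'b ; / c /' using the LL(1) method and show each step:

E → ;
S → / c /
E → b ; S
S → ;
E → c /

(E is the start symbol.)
LL(1) parsing maintains a stack (initially the start symbol over $) and the input. At each step: if the stack top is a terminal, match it against the current input token; if it is a non-terminal N, replace it with the RHS of M[N, lookahead] (the unique production whose predict set contains the lookahead).

Stack is shown with the top on the left.

Stack    Input        Action
----------------------------
E $      b ; / c / $  output E → b ; S
b ; S $  b ; / c / $  match 'b'
; S $    ; / c / $    match ';'
S $      / c / $      output S → / c /
/ c / $  / c / $      match '/'
c / $    c / $        match 'c'
/ $      / $          match '/'
$        $            accept

The string is accepted.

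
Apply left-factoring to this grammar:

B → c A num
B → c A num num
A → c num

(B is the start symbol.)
B → c A num B'
B' → ε
B' → num
A → c num

Left-factoring transforms A → αβ₁ | αβ₂ into A → αA' and A' → β₁ | β₂
(α is the longest common prefix among the alternatives). Repeat until
no nonterminal has two alternatives with a common prefix.

Round 1: B has alternatives sharing prefix 'c A num'. Introduce B': B → c A num B'
  Add: B' → ε
  Add: B' → num

No remaining common prefixes — done.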